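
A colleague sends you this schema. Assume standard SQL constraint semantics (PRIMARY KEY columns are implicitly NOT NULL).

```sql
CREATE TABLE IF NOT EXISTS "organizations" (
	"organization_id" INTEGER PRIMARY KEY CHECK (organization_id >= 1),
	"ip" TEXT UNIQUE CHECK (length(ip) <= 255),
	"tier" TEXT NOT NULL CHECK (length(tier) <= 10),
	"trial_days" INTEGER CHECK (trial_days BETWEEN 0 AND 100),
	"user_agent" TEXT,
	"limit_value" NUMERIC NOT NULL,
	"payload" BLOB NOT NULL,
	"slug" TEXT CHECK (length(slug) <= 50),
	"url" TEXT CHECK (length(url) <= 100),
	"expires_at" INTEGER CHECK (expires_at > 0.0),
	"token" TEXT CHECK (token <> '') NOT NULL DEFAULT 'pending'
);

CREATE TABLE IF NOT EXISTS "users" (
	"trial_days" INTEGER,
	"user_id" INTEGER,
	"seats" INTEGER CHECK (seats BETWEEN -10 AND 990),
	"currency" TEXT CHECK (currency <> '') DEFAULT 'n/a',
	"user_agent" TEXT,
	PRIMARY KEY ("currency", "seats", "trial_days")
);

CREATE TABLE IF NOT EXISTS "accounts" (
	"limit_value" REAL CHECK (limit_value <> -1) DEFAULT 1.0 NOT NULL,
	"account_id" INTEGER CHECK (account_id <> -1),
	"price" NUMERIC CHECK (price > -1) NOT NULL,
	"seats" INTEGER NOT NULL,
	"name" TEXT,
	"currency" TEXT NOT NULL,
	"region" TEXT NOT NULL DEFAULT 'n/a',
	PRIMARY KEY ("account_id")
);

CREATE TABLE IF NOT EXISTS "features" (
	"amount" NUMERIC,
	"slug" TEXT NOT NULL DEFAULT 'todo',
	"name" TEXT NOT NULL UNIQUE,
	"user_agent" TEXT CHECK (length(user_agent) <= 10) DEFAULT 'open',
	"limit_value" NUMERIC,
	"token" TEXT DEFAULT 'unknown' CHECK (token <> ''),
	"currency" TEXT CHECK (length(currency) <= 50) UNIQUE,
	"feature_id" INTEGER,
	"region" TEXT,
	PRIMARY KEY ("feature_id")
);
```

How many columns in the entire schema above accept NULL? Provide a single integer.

organizations: 6 nullable (ip, trial_days, user_agent, slug, url, expires_at — PK (organization_id) and explicit NOT NULL columns excluded).
users: 2 nullable (user_id, user_agent — PK (currency, seats, trial_days) and explicit NOT NULL columns excluded).
accounts: 1 nullable (name — PK (account_id) and explicit NOT NULL columns excluded).
features: 6 nullable (amount, user_agent, limit_value, token, currency, region — PK (feature_id) and explicit NOT NULL columns excluded).
Total: 6 + 2 + 1 + 6 = 15.

15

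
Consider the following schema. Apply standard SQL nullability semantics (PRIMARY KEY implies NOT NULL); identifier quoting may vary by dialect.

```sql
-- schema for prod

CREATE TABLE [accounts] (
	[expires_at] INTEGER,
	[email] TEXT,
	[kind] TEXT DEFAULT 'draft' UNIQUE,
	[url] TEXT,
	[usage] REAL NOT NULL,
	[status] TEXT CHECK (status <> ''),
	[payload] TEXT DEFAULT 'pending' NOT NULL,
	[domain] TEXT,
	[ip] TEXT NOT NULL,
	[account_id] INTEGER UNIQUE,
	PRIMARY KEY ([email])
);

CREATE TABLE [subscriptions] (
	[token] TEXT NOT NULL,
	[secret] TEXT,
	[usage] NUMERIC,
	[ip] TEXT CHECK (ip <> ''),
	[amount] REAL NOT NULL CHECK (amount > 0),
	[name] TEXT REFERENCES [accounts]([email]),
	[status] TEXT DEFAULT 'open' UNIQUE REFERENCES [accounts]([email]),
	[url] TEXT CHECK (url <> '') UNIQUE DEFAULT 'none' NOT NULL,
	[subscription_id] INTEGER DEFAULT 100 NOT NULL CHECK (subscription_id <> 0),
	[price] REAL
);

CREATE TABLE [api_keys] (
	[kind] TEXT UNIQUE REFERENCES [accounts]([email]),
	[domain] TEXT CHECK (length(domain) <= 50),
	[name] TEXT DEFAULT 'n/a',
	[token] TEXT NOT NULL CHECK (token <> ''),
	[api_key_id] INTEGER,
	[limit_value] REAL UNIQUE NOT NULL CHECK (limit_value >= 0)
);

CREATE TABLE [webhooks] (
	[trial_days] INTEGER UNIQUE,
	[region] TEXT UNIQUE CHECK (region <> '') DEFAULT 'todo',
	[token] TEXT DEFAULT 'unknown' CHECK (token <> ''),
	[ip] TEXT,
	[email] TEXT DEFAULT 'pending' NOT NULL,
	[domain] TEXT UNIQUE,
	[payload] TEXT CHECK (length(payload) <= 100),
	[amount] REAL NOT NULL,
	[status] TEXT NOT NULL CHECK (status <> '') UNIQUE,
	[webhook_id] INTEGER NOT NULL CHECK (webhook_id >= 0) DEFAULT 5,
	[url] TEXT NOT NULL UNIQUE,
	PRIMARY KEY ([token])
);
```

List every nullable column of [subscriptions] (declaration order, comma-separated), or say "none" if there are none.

- token: declared NOT NULL → not nullable.
- secret: no NOT NULL constraint applies → nullable.
- usage: no NOT NULL constraint applies → nullable.
- ip: CHECK does not forbid NULL (a CHECK constraint passes when its expression is NULL) → nullable.
- amount: declared NOT NULL → not nullable.
- name: a foreign key column may be NULL unless separately constrained → nullable.
- status: a foreign key column may be NULL unless separately constrained → nullable.
- url: declared NOT NULL → not nullable.
- subscription_id: declared NOT NULL → not nullable.
- price: no NOT NULL constraint applies → nullable.

secret, usage, ip, name, status, price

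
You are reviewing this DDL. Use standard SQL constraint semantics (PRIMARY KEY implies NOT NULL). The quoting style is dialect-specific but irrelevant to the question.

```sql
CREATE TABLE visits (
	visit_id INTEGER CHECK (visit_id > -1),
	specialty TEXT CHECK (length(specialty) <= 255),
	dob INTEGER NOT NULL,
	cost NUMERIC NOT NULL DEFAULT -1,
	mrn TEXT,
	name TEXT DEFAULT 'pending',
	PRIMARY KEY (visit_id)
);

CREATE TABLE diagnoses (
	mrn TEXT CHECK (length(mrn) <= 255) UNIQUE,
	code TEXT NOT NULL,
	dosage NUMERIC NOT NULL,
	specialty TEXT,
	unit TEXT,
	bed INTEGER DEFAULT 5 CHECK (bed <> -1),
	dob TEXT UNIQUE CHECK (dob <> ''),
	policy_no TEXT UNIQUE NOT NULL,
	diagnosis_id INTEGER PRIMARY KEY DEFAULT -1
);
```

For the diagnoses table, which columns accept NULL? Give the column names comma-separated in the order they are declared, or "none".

- mrn: CHECK does not forbid NULL (a CHECK constraint passes when its expression is NULL) → nullable.
- code: declared NOT NULL → not nullable.
- dosage: declared NOT NULL → not nullable.
- specialty: no NOT NULL constraint applies → nullable.
- unit: no NOT NULL constraint applies → nullable.
- bed: CHECK does not forbid NULL (a CHECK constraint passes when its expression is NULL) → nullable.
- dob: CHECK does not forbid NULL (a CHECK constraint passes when its expression is NULL) → nullable.
- policy_no: declared NOT NULL → not nullable.
- diagnosis_id: part of the PRIMARY KEY, which implies NOT NULL → not nullable.

mrn, specialty, unit, bed, dob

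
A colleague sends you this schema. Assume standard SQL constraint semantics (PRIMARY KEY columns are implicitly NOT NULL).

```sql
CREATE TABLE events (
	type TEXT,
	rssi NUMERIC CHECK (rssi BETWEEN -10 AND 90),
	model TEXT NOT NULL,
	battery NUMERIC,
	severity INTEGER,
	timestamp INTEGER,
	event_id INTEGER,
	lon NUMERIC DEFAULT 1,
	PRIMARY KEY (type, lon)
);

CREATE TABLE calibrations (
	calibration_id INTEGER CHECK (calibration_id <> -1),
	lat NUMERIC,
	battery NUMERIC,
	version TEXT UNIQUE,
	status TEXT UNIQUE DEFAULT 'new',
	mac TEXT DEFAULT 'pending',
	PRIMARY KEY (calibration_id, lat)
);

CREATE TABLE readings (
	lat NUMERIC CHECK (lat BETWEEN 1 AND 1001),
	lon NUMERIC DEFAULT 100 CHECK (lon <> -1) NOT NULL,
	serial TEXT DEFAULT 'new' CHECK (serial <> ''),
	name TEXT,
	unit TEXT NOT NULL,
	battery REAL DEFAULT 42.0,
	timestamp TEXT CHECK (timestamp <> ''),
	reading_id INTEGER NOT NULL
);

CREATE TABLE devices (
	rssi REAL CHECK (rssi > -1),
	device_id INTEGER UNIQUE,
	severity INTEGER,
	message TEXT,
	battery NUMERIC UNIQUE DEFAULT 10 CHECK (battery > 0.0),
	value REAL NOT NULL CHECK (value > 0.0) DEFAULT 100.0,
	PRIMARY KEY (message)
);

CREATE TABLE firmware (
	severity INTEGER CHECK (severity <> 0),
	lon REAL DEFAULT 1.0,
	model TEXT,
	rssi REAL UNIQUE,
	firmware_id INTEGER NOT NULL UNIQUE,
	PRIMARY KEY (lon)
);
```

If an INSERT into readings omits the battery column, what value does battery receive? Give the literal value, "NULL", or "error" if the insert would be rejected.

battery has an explicit DEFAULT 42.0.
When the column is omitted from an INSERT, that default is used.

42.0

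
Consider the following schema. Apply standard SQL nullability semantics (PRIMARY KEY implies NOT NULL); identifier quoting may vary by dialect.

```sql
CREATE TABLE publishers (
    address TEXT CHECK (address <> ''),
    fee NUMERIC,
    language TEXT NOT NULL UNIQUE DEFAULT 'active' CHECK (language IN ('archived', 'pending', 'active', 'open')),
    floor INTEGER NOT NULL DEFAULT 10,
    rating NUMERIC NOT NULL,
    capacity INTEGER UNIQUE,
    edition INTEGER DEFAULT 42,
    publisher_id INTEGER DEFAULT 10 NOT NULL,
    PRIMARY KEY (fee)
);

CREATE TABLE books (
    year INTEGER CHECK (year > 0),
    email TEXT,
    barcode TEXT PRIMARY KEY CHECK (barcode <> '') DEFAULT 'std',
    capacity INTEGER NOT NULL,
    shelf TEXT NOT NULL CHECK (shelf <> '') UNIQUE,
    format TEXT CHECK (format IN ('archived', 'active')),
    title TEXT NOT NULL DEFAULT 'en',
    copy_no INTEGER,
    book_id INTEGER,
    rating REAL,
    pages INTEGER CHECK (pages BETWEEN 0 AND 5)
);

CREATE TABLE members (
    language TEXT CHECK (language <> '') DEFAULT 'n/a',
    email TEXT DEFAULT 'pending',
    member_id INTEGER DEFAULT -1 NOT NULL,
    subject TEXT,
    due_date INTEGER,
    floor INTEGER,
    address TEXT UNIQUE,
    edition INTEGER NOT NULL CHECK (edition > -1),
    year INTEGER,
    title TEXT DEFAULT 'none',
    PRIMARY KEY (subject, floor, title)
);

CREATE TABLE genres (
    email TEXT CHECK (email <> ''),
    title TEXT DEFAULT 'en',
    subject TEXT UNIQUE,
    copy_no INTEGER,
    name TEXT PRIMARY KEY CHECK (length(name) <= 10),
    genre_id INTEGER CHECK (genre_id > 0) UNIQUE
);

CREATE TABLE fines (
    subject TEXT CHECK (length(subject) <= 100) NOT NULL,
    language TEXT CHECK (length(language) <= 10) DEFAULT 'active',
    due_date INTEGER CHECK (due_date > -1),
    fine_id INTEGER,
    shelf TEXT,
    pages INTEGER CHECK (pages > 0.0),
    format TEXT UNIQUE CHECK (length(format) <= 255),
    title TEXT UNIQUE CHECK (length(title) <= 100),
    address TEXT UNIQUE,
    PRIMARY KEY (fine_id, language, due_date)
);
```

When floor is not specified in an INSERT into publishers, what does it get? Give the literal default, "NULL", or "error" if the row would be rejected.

floor has an explicit DEFAULT 10.
When the column is omitted from an INSERT, that default is used.

10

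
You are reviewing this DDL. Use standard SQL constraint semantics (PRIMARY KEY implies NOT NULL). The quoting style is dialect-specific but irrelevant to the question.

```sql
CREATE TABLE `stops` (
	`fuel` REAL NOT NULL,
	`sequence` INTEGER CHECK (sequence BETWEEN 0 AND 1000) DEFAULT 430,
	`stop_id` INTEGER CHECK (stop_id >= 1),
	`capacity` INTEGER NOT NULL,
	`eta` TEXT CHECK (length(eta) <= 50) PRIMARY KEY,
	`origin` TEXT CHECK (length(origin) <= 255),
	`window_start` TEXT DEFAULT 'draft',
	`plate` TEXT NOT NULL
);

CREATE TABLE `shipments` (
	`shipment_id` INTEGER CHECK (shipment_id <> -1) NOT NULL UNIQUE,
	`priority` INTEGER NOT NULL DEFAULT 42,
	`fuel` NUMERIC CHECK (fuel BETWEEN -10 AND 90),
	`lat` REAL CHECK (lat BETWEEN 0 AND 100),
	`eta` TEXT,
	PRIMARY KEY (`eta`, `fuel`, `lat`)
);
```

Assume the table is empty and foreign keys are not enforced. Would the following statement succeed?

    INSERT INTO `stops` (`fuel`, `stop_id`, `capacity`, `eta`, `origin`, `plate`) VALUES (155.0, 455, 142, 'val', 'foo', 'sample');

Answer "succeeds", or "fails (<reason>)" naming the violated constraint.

succeeds

NOT NULL columns: capacity is supplied; eta is supplied; fuel is supplied; plate is supplied.
CHECK constraints: 455 satisfies (stop_id >= 1); 'val' satisfies (length(eta) <= 50); 'foo' satisfies (length(origin) <= 255).
No constraint is violated.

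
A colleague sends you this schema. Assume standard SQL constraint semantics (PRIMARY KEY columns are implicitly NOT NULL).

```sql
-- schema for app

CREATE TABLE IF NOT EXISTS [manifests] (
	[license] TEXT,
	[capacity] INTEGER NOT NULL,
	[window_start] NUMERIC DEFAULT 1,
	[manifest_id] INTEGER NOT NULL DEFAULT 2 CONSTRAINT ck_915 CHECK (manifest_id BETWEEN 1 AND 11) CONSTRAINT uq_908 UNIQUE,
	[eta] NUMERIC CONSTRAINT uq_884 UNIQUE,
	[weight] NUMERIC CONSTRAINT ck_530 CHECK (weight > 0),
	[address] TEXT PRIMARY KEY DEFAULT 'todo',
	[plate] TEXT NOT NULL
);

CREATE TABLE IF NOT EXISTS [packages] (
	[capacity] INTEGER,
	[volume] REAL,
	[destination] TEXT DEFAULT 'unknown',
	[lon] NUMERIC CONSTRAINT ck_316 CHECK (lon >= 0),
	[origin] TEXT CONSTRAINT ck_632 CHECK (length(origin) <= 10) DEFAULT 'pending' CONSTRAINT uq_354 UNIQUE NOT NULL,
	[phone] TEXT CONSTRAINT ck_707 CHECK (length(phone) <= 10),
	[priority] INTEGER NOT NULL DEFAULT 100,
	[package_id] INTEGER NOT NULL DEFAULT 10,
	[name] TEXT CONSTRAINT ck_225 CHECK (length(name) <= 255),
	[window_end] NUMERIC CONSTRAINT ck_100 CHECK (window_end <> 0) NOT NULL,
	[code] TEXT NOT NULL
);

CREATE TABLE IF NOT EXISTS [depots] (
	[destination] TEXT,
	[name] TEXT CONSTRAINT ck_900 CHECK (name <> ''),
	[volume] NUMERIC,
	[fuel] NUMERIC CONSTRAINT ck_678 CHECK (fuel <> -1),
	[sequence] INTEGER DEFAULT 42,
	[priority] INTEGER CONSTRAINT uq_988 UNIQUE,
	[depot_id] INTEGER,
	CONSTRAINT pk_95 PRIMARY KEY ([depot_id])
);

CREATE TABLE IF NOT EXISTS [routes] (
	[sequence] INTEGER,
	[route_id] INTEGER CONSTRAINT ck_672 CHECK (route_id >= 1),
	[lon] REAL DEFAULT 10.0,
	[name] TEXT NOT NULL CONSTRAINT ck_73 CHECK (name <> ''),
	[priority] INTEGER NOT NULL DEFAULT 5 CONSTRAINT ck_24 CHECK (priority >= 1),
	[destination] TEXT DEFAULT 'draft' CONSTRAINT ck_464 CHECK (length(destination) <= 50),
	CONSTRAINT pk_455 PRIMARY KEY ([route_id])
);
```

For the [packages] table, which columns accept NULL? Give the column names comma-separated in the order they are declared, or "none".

capacity, volume, destination, lon, phone, name

- capacity: no NOT NULL constraint applies → nullable.
- volume: no NOT NULL constraint applies → nullable.
- destination: DEFAULT only fills an omitted column; an explicit NULL is still allowed → nullable.
- lon: CHECK does not forbid NULL (a CHECK constraint passes when its expression is NULL) → nullable.
- origin: declared NOT NULL → not nullable.
- phone: CHECK does not forbid NULL (a CHECK constraint passes when its expression is NULL) → nullable.
- priority: declared NOT NULL → not nullable.
- package_id: declared NOT NULL → not nullable.
- name: CHECK does not forbid NULL (a CHECK constraint passes when its expression is NULL) → nullable.
- window_end: declared NOT NULL → not nullable.
- code: declared NOT NULL → not nullable.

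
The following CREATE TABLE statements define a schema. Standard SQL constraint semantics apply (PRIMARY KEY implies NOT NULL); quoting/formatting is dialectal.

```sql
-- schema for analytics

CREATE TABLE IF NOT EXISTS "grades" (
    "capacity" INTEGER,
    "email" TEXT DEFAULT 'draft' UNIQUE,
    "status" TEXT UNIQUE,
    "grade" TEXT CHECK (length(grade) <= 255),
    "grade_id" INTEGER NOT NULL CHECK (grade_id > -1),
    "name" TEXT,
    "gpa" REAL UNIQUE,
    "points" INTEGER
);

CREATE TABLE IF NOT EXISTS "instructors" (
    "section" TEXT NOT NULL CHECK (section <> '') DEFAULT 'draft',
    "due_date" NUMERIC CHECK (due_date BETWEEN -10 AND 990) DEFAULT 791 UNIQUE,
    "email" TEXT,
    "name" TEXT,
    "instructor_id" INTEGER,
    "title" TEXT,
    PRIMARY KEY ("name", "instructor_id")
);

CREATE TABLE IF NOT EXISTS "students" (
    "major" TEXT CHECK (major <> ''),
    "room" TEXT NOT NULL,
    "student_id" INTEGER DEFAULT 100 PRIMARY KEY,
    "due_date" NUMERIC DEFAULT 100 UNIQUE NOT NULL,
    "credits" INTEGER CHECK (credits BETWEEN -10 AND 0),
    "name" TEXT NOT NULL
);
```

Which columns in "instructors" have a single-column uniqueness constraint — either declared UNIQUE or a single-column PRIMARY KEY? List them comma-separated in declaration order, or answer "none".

- section: no UNIQUE or single-column PK constraint.
- due_date: declared UNIQUE → unique.
- email: no UNIQUE or single-column PK constraint.
- name: part of a composite PRIMARY KEY — only the tuple is unique, not this column on its own.
- instructor_id: part of a composite PRIMARY KEY — only the tuple is unique, not this column on its own.
- title: no UNIQUE or single-column PK constraint.

due_date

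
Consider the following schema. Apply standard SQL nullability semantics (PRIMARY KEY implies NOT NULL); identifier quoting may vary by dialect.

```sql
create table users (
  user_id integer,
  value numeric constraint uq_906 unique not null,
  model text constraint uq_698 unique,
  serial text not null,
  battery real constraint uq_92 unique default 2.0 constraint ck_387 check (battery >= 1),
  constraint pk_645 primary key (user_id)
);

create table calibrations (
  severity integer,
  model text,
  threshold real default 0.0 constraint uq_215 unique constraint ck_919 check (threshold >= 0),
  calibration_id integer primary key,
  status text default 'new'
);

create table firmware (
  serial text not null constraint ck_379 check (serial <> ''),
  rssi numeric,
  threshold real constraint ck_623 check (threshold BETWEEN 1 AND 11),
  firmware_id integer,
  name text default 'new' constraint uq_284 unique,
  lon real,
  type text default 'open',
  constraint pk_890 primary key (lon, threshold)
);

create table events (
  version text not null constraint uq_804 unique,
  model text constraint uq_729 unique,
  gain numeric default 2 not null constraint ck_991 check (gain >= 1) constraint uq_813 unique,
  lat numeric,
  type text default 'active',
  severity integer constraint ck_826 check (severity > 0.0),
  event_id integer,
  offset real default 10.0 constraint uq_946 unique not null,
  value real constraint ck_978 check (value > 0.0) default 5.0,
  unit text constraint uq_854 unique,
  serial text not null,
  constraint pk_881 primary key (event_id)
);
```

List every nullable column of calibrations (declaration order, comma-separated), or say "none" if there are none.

- severity: no NOT NULL constraint applies → nullable.
- model: no NOT NULL constraint applies → nullable.
- threshold: CHECK does not forbid NULL (a CHECK constraint passes when its expression is NULL) → nullable.
- calibration_id: part of the PRIMARY KEY, which implies NOT NULL → not nullable.
- status: DEFAULT only fills an omitted column; an explicit NULL is still allowed → nullable.

severity, model, threshold, status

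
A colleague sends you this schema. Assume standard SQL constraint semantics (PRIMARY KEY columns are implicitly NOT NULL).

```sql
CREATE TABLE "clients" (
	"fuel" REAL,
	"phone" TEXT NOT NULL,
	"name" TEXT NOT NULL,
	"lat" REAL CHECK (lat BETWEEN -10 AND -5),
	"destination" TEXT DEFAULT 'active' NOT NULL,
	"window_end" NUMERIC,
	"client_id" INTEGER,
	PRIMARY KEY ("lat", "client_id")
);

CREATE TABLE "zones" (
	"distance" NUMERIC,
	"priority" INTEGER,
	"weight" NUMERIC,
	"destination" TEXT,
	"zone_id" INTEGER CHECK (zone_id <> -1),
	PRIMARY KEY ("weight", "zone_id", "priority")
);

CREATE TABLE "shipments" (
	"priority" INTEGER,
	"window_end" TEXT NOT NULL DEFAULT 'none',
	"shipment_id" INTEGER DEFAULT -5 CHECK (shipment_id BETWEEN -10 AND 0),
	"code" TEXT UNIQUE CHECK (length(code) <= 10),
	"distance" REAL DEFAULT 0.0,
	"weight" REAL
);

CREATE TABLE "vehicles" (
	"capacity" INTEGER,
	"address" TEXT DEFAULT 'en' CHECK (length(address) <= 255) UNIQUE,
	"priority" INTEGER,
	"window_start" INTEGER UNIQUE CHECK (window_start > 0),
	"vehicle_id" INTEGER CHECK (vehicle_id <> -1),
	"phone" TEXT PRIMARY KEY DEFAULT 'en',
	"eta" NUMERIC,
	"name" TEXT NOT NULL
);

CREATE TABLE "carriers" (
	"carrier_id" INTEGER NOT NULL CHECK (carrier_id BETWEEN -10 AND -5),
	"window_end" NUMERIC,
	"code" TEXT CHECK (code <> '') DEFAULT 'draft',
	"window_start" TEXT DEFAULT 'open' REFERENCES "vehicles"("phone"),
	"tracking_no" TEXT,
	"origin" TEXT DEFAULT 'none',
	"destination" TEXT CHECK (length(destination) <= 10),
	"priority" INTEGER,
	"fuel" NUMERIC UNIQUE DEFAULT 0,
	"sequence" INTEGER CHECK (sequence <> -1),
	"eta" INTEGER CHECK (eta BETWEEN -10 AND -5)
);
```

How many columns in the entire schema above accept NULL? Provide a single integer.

25

clients: 2 nullable (fuel, window_end — PK (lat, client_id) and explicit NOT NULL columns excluded).
zones: 2 nullable (distance, destination — PK (weight, zone_id, priority) and explicit NOT NULL columns excluded).
shipments: 5 nullable (priority, shipment_id, code, distance, weight — PK none and explicit NOT NULL columns excluded).
vehicles: 6 nullable (capacity, address, priority, window_start, vehicle_id, eta — PK (phone) and explicit NOT NULL columns excluded).
carriers: 10 nullable (window_end, code, window_start, tracking_no, origin, destination, priority, fuel, sequence, eta — PK none and explicit NOT NULL columns excluded).
Total: 2 + 2 + 5 + 6 + 10 = 25.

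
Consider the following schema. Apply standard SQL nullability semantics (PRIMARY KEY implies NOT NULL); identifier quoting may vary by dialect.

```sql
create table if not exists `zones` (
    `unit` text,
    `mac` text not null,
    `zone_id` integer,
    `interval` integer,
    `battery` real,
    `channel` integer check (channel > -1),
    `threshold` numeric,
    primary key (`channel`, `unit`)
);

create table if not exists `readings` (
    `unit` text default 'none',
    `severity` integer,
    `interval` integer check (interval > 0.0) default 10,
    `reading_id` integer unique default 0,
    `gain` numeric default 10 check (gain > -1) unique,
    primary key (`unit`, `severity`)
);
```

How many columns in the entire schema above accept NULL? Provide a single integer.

7

zones: 4 nullable (zone_id, interval, battery, threshold — PK (channel, unit) and explicit NOT NULL columns excluded).
readings: 3 nullable (interval, reading_id, gain — PK (unit, severity) and explicit NOT NULL columns excluded).
Total: 4 + 3 = 7.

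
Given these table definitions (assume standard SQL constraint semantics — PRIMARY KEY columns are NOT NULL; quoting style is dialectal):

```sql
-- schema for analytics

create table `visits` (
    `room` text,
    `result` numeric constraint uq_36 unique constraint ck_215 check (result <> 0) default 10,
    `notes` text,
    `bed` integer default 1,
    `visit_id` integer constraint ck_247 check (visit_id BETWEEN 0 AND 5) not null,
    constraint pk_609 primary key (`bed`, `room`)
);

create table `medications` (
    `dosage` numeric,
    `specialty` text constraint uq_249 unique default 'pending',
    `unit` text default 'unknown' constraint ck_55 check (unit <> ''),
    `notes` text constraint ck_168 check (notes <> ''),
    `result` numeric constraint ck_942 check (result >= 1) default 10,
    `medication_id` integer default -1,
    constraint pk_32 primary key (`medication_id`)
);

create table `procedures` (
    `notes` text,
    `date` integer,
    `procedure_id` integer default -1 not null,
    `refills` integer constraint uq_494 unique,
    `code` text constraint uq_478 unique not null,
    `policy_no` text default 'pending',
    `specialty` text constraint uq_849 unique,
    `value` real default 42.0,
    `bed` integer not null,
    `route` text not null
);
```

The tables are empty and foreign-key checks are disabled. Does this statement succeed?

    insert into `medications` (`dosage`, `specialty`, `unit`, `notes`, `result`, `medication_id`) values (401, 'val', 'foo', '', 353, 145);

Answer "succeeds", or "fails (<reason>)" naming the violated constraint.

fails (CHECK on notes)

The value '' for notes violates CHECK (notes <> '').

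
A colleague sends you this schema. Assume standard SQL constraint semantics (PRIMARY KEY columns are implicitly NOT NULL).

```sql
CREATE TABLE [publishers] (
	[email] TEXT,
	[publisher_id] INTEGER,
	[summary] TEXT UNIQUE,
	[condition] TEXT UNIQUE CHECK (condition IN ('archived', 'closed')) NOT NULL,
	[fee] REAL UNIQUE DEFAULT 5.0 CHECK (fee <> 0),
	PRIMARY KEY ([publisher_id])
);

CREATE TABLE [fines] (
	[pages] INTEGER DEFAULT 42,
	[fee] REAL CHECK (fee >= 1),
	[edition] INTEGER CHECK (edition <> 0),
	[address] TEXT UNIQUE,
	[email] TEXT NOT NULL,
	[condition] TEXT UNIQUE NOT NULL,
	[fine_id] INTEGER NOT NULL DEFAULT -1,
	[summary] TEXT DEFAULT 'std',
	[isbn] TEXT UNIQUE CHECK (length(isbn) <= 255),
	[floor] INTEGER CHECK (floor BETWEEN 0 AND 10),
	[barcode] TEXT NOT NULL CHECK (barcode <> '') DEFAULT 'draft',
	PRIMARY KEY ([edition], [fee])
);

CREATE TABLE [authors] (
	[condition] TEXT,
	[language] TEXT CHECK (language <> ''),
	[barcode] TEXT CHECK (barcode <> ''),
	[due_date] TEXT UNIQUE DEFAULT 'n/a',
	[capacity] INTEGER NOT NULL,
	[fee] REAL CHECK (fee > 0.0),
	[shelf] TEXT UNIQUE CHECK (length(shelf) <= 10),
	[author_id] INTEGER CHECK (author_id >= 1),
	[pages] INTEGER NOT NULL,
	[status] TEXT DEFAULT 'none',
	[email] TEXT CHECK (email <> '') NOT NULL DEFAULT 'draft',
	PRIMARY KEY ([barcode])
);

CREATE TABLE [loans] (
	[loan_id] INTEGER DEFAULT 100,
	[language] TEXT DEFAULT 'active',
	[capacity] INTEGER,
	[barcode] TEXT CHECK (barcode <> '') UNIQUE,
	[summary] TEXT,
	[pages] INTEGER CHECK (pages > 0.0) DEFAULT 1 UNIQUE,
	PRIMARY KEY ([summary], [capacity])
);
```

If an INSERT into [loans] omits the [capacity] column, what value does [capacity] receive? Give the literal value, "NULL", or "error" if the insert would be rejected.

error

capacity has no DEFAULT clause.
Omitting it would insert NULL, but it is part of the PRIMARY KEY, so the INSERT fails.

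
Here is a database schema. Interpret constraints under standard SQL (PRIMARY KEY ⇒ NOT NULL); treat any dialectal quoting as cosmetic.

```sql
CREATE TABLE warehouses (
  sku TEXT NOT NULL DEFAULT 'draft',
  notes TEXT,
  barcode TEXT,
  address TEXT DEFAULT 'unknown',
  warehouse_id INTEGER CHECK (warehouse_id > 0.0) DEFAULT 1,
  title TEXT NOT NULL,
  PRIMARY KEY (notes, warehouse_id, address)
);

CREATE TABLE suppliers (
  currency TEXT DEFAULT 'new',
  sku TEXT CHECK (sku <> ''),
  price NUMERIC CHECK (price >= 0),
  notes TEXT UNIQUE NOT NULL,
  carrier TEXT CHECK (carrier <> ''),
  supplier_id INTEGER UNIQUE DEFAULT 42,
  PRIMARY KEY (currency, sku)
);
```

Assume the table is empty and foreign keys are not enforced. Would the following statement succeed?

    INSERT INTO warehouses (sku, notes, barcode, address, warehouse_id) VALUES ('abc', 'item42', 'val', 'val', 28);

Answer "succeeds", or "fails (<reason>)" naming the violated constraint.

fails (NOT NULL on title)

title is omitted from the column list and has no DEFAULT, so it would receive NULL.
But title is declared NOT NULL.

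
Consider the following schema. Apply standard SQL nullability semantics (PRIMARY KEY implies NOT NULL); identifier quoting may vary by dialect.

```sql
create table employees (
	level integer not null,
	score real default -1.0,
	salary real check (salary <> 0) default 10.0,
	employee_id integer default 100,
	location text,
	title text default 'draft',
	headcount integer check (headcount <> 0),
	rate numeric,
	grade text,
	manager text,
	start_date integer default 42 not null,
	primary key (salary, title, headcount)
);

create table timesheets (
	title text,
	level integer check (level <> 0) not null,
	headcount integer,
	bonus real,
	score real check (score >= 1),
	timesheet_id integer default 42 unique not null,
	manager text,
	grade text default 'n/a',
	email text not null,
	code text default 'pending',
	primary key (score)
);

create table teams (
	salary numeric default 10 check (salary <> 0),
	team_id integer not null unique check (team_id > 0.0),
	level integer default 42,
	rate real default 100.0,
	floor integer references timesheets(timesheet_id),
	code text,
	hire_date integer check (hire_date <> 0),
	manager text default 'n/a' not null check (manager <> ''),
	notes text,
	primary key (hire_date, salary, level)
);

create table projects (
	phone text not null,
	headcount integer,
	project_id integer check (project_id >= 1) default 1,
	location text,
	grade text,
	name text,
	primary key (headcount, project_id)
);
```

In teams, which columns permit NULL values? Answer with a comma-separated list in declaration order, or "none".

- salary: part of the PRIMARY KEY, which implies NOT NULL → not nullable.
- team_id: declared NOT NULL → not nullable.
- level: part of the PRIMARY KEY, which implies NOT NULL → not nullable.
- rate: DEFAULT only fills an omitted column; an explicit NULL is still allowed → nullable.
- floor: a foreign key column may be NULL unless separately constrained → nullable.
- code: no NOT NULL constraint applies → nullable.
- hire_date: part of the PRIMARY KEY, which implies NOT NULL → not nullable.
- manager: declared NOT NULL → not nullable.
- notes: no NOT NULL constraint applies → nullable.

rate, floor, code, notes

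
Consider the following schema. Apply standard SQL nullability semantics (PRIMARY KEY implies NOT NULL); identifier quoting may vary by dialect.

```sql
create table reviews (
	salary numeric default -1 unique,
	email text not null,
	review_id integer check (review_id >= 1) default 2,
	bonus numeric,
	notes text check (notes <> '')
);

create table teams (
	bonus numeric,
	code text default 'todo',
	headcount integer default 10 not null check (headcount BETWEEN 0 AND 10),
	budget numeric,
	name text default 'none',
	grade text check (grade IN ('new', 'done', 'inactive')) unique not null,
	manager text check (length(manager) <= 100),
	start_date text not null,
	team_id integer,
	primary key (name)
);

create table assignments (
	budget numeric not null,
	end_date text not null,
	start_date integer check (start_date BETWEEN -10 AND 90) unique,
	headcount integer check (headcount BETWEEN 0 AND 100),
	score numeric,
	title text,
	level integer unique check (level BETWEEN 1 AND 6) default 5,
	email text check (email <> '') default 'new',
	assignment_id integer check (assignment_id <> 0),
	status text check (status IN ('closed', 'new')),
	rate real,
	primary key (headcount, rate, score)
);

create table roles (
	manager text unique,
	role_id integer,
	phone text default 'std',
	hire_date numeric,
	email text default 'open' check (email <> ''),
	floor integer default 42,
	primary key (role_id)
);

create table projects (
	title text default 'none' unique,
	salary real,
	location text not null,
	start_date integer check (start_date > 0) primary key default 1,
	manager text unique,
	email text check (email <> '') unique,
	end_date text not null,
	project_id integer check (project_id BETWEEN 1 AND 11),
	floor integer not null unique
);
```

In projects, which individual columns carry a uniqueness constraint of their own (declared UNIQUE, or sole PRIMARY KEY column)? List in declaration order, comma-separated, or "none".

title, start_date, manager, email, floor

- title: declared UNIQUE → unique.
- salary: no UNIQUE or single-column PK constraint.
- location: no UNIQUE or single-column PK constraint.
- start_date: single-column PRIMARY KEY → unique.
- manager: declared UNIQUE → unique.
- email: declared UNIQUE → unique.
- end_date: no UNIQUE or single-column PK constraint.
- project_id: no UNIQUE or single-column PK constraint.
- floor: declared UNIQUE → unique.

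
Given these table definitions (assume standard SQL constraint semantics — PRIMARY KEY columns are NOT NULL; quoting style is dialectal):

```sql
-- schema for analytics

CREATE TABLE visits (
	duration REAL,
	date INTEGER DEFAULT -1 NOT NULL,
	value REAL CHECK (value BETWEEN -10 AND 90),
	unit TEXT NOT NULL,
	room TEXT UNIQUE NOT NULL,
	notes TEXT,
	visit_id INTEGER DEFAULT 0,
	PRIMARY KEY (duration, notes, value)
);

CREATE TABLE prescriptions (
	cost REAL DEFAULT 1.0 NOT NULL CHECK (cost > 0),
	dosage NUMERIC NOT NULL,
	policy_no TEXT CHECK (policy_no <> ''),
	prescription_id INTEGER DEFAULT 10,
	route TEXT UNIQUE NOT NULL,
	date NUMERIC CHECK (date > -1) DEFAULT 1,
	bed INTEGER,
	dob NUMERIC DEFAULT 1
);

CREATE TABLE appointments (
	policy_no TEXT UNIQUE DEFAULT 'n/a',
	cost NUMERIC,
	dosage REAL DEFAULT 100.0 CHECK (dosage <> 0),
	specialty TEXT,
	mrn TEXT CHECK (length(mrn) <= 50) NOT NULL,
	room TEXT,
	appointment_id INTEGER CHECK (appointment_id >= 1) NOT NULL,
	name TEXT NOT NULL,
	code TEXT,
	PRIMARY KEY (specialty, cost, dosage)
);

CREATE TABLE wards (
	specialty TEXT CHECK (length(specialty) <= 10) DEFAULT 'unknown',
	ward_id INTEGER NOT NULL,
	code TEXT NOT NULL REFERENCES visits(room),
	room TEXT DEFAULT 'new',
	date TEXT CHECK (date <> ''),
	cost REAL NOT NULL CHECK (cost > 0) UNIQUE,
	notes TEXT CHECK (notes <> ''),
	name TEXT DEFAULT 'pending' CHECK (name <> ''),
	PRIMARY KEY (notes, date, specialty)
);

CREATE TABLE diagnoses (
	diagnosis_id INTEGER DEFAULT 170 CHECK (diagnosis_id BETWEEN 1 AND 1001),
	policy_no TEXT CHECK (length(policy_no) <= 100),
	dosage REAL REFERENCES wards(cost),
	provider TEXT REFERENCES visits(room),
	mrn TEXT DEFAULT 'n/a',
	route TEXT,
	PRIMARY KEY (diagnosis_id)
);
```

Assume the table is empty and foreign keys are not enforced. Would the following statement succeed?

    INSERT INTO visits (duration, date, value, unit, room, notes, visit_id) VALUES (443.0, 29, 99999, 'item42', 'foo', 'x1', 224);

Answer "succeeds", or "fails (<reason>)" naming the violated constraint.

The value 99999 for value violates CHECK (value BETWEEN -10 AND 90).

fails (CHECK on value)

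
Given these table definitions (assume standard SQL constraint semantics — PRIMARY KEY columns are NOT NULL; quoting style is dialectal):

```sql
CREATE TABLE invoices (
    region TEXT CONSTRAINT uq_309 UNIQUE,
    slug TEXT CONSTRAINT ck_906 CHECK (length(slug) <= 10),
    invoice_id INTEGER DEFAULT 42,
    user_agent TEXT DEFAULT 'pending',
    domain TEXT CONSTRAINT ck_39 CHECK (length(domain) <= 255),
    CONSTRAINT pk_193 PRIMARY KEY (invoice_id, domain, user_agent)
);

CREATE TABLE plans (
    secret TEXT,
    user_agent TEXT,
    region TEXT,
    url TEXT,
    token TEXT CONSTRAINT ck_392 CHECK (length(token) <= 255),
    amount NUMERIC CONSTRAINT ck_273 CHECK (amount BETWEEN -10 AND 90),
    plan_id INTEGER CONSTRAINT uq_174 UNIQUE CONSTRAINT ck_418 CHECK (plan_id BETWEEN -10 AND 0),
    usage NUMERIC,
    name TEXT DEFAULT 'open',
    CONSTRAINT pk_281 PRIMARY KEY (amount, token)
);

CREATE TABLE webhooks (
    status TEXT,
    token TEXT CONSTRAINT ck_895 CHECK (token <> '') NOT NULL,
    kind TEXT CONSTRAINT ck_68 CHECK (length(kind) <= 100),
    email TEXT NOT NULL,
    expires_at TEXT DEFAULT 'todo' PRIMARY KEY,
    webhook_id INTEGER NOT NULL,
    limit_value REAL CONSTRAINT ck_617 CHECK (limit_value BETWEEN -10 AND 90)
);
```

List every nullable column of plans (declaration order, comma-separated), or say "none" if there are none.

secret, user_agent, region, url, plan_id, usage, name

- secret: no NOT NULL constraint applies → nullable.
- user_agent: no NOT NULL constraint applies → nullable.
- region: no NOT NULL constraint applies → nullable.
- url: no NOT NULL constraint applies → nullable.
- token: part of the PRIMARY KEY, which implies NOT NULL → not nullable.
- amount: part of the PRIMARY KEY, which implies NOT NULL → not nullable.
- plan_id: CHECK does not forbid NULL (a CHECK constraint passes when its expression is NULL) → nullable.
- usage: no NOT NULL constraint applies → nullable.
- name: DEFAULT only fills an omitted column; an explicit NULL is still allowed → nullable.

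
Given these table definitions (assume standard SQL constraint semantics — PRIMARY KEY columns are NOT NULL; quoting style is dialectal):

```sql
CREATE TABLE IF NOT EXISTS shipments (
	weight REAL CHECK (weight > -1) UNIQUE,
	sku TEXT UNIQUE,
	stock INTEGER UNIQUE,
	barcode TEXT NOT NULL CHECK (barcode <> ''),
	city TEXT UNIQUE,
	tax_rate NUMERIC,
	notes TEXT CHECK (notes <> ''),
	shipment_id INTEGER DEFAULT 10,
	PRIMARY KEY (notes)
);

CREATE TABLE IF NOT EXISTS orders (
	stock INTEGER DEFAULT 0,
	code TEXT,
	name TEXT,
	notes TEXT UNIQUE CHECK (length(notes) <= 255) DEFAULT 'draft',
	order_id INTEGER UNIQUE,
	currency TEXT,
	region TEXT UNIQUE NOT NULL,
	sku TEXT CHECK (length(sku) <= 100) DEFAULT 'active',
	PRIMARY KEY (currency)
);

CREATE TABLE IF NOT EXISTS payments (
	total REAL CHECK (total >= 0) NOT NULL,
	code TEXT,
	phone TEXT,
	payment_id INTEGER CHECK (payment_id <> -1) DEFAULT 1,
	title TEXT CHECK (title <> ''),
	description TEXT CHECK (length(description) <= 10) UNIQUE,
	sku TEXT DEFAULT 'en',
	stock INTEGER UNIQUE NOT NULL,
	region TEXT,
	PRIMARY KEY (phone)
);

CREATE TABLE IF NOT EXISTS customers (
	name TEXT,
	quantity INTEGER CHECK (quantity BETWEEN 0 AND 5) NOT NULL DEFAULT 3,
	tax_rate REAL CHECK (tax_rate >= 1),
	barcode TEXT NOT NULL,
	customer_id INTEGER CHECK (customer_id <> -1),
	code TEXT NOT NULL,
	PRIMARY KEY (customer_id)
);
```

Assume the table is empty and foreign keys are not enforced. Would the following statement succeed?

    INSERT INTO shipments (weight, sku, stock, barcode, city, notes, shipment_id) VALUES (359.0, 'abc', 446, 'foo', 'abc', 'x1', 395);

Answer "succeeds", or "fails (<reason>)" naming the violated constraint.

NOT NULL columns: barcode is supplied; notes is supplied.
CHECK constraints: 359.0 satisfies (weight > -1); 'foo' satisfies (barcode <> ''); 'x1' satisfies (notes <> '').
No constraint is violated.

succeeds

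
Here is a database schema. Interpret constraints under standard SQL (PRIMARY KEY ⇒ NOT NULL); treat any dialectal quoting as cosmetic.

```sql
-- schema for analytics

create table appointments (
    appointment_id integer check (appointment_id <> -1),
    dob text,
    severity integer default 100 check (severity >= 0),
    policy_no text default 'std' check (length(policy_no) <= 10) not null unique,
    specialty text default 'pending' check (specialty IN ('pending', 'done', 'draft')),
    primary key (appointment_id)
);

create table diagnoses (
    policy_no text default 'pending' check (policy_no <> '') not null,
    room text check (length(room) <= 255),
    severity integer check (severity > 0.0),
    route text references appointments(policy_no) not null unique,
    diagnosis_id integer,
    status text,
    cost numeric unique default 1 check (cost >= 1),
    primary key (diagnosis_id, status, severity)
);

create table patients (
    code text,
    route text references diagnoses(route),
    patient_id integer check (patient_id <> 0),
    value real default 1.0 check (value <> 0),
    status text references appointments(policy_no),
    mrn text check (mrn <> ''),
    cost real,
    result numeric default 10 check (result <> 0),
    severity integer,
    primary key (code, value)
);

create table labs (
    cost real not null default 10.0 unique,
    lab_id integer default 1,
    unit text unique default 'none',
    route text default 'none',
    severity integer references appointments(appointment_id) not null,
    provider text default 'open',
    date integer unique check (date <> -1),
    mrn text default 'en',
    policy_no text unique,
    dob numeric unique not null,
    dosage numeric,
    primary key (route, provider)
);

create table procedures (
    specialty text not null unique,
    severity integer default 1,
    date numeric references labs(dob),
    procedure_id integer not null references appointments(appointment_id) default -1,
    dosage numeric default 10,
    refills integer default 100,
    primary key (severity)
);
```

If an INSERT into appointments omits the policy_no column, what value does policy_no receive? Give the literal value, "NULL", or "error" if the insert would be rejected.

'std'

policy_no has an explicit DEFAULT 'std'.
When the column is omitted from an INSERT, that default is used.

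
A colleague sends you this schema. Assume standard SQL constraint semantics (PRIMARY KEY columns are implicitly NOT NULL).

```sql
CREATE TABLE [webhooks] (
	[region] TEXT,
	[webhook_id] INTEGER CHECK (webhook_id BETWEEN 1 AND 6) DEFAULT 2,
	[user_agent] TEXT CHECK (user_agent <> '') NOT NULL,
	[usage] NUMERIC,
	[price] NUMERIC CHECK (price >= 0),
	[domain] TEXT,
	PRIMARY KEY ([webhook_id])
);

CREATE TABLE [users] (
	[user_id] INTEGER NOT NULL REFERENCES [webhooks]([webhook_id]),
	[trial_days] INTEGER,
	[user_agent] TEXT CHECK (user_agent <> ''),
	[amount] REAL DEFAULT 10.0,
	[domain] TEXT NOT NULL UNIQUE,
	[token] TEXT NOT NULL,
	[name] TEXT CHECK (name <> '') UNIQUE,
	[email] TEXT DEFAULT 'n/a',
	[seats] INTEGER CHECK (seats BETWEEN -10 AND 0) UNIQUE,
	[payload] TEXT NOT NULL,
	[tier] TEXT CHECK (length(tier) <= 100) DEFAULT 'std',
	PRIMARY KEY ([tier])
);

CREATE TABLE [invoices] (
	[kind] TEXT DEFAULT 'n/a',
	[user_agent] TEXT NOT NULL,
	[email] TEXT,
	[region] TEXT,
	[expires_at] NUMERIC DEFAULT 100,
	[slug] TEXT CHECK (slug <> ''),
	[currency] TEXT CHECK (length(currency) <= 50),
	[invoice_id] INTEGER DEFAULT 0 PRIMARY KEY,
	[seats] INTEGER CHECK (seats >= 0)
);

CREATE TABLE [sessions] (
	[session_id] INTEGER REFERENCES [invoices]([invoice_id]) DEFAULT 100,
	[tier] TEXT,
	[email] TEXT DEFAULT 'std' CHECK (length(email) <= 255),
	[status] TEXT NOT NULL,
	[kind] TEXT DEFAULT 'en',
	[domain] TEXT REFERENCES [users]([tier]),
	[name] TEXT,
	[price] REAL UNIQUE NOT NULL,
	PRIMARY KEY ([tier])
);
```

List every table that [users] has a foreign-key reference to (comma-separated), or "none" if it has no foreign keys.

webhooks

- user_id REFERENCES webhooks(webhook_id).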